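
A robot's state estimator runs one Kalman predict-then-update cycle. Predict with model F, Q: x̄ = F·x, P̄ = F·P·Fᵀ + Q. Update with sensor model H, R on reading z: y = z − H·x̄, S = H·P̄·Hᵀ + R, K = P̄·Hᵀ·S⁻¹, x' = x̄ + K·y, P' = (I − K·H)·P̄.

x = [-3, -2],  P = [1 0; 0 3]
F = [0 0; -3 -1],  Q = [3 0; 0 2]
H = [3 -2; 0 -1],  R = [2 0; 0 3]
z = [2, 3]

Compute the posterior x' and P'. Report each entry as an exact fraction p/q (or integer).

x' = [144/661, -429/661]
P' = [606/661 756/661; 756/661 1218/661]

x̄ = F·x = [0, 11]
P̄ = F·P·Fᵀ + Q = [3 0; 0 14]
y = z − H·x̄ = [24, 14]
S = H·P̄·Hᵀ + R = [85 28; 28 17]
K = P̄·Hᵀ·S⁻¹ = [153/661 -252/661; -84/661 -406/661]
x' = x̄ + K·y = [144/661, -429/661]
P' = (I − K·H)·P̄ = [606/661 756/661; 756/661 1218/661]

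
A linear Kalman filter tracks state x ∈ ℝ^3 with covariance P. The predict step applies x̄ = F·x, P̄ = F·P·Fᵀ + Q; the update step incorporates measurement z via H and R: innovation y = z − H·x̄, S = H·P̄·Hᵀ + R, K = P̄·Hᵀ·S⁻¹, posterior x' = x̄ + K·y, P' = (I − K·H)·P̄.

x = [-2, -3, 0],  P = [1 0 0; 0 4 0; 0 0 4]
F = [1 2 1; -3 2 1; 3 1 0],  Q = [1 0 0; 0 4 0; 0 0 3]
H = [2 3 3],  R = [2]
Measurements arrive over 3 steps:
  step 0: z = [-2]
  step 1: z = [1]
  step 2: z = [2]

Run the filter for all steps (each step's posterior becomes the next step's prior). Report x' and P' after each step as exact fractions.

step 0: x̄ = F·x = [-8, 0, -9]
step 0: P̄ = F·P·Fᵀ + Q = [22 17 11; 17 33 -1; 11 -1 16]
step 0: y = z − H·x̄ = [41]
step 0: S = H·P̄·Hᵀ + R = [849]
step 0: K = P̄·Hᵀ·S⁻¹ = [128/849; 130/849; 67/849]
step 0: x' = x̄ + K·y = [-1544/849, 5330/849, -4894/849]
step 0: P' = (I − K·H)·P̄ = [2294/849 -2207/849 763/849; -2207/849 11117/849 -9559/849; 763/849 -9559/849 9095/849]
step 1: x̄ = F·x = [4222/849, 3466/283, 698/849]
step 1: P̄ = F·P·Fᵀ + Q = [11168/849 5249/283 6397/849; 5249/283 20425/283 -4101/283; 6397/849 -4101/283 21068/849]
step 1: y = z − H·x̄ = [-40883/849]
step 1: S = H·P̄·Hᵀ + R = [831731/849]
step 1: K = P̄·Hᵀ·S⁻¹ = [88768/831731; 178410/831731; 39089/831731]
step 1: x' = x̄ + K·y = [-138438/831731, 1595292/831731, -1198501/831731]
step 1: P' = (I − K·H)·P̄ = [1659616/831731 -3227127/831731 2179895/831731; -3227127/831731 22537325/831731 -20266967/831731; 2179895/831731 -20266967/831731 18839763/831731]
step 2: x̄ = F·x = [1853645/831731, 2407397/831731, 1179978/831731]
step 2: P̄ = F·P·Fᵀ + Q = [21863824/831731 31491065/831731 13736327/831731; 31491065/831731 71830817/831731 6729443/831731; 13736327/831731 6729443/831731 20606300/831731]
step 2: y = z − H·x̄ = [-12805953/831731]
step 2: S = H·P̄·Hᵀ + R = [1584911489/831731]
step 2: K = P̄·Hᵀ·S⁻¹ = [179409824/1584911489; 42666130/226415927; 109479883/1584911489]
step 2: x' = x̄ + K·y = [769899743/1584911489, -1571941/226415927, 562882053/1584911489]
step 2: P' = (I − K·H)·P̄ = [2962906160/1584911489 -630785915/226415927 2559837181/1584911489; -630785915/226415927 4233160089/226415927 -3784192059/226415927; 2559837181/1584911489 -3784192059/226415927 24855772881/1584911489]

step 0: x' = [-1544/849, 5330/849, -4894/849], P' = [2294/849 -2207/849 763/849; -2207/849 11117/849 -9559/849; 763/849 -9559/849 9095/849]
step 1: x' = [-138438/831731, 1595292/831731, -1198501/831731], P' = [1659616/831731 -3227127/831731 2179895/831731; -3227127/831731 22537325/831731 -20266967/831731; 2179895/831731 -20266967/831731 18839763/831731]
step 2: x' = [769899743/1584911489, -1571941/226415927, 562882053/1584911489], P' = [2962906160/1584911489 -630785915/226415927 2559837181/1584911489; -630785915/226415927 4233160089/226415927 -3784192059/226415927; 2559837181/1584911489 -3784192059/226415927 24855772881/1584911489]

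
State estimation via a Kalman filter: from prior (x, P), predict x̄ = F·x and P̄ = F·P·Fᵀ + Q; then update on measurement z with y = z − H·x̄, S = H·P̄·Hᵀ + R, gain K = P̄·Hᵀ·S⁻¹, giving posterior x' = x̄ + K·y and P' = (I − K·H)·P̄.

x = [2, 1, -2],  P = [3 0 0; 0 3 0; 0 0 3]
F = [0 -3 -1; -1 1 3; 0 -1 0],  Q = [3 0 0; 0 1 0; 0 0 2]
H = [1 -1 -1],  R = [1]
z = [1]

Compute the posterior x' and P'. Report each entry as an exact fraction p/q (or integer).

x' = [-337/85, -301/85, -127/85]
P' = [1041/85 528/85 471/85; 528/85 489/85 88/85; 471/85 88/85 376/85]

x̄ = F·x = [-1, -7, -1]
P̄ = F·P·Fᵀ + Q = [33 -18 9; -18 34 -3; 9 -3 5]
y = z − H·x̄ = [-6]
S = H·P̄·Hᵀ + R = [85]
K = P̄·Hᵀ·S⁻¹ = [42/85; -49/85; 7/85]
x' = x̄ + K·y = [-337/85, -301/85, -127/85]
P' = (I − K·H)·P̄ = [1041/85 528/85 471/85; 528/85 489/85 88/85; 471/85 88/85 376/85]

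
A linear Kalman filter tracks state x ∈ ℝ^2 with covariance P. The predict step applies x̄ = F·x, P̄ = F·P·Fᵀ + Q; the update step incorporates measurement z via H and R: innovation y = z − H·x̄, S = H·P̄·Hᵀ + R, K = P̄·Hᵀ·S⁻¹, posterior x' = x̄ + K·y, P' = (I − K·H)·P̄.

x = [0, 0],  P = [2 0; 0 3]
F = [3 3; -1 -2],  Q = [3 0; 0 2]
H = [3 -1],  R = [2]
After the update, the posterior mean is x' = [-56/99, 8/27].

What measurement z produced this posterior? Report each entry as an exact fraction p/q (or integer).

x̄ = F·x = [0, 0]
P̄ = F·P·Fᵀ + Q = [48 -24; -24 16]
S = H·P̄·Hᵀ + R = [594]
K = P̄·Hᵀ·S⁻¹ = [28/99; -4/27]
x' − x̄ = [-56/99, 8/27] = K·y
y = (KᵀK)⁻¹·Kᵀ·(x' − x̄) = [-2]
z = y + H·x̄ = [-2] + [0] = [-2]

z = [-2]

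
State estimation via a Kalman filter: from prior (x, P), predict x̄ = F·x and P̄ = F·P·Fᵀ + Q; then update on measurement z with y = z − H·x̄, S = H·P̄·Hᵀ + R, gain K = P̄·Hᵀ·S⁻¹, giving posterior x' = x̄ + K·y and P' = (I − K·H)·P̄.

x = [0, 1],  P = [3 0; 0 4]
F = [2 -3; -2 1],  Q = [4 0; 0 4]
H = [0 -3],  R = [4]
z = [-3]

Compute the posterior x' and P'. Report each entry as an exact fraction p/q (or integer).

x̄ = F·x = [-3, 1]
P̄ = F·P·Fᵀ + Q = [52 -24; -24 20]
y = z − H·x̄ = [0]
S = H·P̄·Hᵀ + R = [184]
K = P̄·Hᵀ·S⁻¹ = [9/23; -15/46]
x' = x̄ + K·y = [-3, 1]
P' = (I − K·H)·P̄ = [548/23 -12/23; -12/23 10/23]

x' = [-3, 1]
P' = [548/23 -12/23; -12/23 10/23]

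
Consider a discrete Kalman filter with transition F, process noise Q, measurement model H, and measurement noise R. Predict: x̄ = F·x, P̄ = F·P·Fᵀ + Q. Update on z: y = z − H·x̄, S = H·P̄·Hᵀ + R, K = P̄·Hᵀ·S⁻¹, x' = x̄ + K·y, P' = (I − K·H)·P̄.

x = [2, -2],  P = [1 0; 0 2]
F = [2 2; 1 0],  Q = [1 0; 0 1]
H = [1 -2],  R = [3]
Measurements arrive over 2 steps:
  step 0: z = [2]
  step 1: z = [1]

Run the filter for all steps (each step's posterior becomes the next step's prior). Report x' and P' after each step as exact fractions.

step 0: x' = [27/8, 5/4], P' = [127/16 25/8; 25/8 7/4]
step 1: x' = [36/5, 59/20], P' = [551/15 979/60; 979/60 116/15]

step 0: x̄ = F·x = [0, 2]
step 0: P̄ = F·P·Fᵀ + Q = [13 2; 2 2]
step 0: y = z − H·x̄ = [6]
step 0: S = H·P̄·Hᵀ + R = [16]
step 0: K = P̄·Hᵀ·S⁻¹ = [9/16; -1/8]
step 0: x' = x̄ + K·y = [27/8, 5/4]
step 0: P' = (I − K·H)·P̄ = [127/16 25/8; 25/8 7/4]
step 1: x̄ = F·x = [37/4, 27/8]
step 1: P̄ = F·P·Fᵀ + Q = [259/4 177/8; 177/8 143/16]
step 1: y = z − H·x̄ = [-3/2]
step 1: S = H·P̄·Hᵀ + R = [15]
step 1: K = P̄·Hᵀ·S⁻¹ = [41/30; 17/60]
step 1: x' = x̄ + K·y = [36/5, 59/20]
step 1: P' = (I − K·H)·P̄ = [551/15 979/60; 979/60 116/15]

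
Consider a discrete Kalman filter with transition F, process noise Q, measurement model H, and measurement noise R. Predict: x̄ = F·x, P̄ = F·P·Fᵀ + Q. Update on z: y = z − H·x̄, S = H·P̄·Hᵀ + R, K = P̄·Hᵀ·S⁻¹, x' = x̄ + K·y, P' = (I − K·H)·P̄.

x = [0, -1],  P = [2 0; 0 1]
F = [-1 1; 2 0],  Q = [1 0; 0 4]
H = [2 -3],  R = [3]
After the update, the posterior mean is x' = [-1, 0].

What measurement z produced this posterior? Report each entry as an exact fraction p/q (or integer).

x̄ = F·x = [-1, 0]
P̄ = F·P·Fᵀ + Q = [4 -4; -4 12]
S = H·P̄·Hᵀ + R = [175]
K = P̄·Hᵀ·S⁻¹ = [4/35; -44/175]
x' − x̄ = [0, 0] = K·y
y = (KᵀK)⁻¹·Kᵀ·(x' − x̄) = [0]
z = y + H·x̄ = [0] + [-2] = [-2]

z = [-2]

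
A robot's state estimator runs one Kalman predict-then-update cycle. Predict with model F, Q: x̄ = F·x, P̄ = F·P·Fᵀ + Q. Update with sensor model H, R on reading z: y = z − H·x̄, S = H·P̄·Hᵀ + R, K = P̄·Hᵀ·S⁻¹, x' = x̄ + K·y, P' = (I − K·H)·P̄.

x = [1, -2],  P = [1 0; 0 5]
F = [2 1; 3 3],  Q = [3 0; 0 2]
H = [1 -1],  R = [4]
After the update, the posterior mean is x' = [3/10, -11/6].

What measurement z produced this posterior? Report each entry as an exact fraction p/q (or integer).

z = [2]

x̄ = F·x = [0, -3]
P̄ = F·P·Fᵀ + Q = [12 21; 21 56]
S = H·P̄·Hᵀ + R = [30]
K = P̄·Hᵀ·S⁻¹ = [-3/10; -7/6]
x' − x̄ = [3/10, 7/6] = K·y
y = (KᵀK)⁻¹·Kᵀ·(x' − x̄) = [-1]
z = y + H·x̄ = [-1] + [3] = [2]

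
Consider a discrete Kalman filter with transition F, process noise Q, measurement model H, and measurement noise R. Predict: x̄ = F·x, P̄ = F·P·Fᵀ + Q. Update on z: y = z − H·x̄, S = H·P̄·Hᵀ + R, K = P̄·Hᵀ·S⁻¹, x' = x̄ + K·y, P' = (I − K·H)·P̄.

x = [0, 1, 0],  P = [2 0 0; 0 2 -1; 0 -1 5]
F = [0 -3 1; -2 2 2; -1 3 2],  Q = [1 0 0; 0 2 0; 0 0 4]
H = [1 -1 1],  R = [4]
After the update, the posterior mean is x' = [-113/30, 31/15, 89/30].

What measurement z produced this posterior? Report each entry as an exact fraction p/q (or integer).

x̄ = F·x = [-3, 2, 3]
P̄ = F·P·Fᵀ + Q = [30 2 -5; 2 30 26; -5 26 32]
S = H·P̄·Hᵀ + R = [30]
K = P̄·Hᵀ·S⁻¹ = [23/30; -1/15; 1/30]
x' − x̄ = [-23/30, 1/15, -1/30] = K·y
y = (KᵀK)⁻¹·Kᵀ·(x' − x̄) = [-1]
z = y + H·x̄ = [-1] + [-2] = [-3]

z = [-3]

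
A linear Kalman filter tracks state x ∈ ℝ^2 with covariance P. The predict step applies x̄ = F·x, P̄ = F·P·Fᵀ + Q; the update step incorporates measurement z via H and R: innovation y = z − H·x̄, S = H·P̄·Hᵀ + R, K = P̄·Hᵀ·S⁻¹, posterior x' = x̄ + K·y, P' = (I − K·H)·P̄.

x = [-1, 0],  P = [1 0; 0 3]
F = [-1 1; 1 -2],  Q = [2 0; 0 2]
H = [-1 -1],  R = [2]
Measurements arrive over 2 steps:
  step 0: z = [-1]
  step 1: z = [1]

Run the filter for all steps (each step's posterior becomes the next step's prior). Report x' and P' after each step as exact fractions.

step 0: x' = [8/9, -1/9], P' = [53/9 -55/9; -55/9 71/9]
step 1: x' = [-1/25, -4/5], P' = [2204/125 -484/25; -484/25 114/5]

step 0: x̄ = F·x = [1, -1]
step 0: P̄ = F·P·Fᵀ + Q = [6 -7; -7 15]
step 0: y = z − H·x̄ = [-1]
step 0: S = H·P̄·Hᵀ + R = [9]
step 0: K = P̄·Hᵀ·S⁻¹ = [1/9; -8/9]
step 0: x' = x̄ + K·y = [8/9, -1/9]
step 0: P' = (I − K·H)·P̄ = [53/9 -55/9; -55/9 71/9]
step 1: x̄ = F·x = [-1, 10/9]
step 1: P̄ = F·P·Fᵀ + Q = [28 -40; -40 575/9]
step 1: y = z − H·x̄ = [10/9]
step 1: S = H·P̄·Hᵀ + R = [125/9]
step 1: K = P̄·Hᵀ·S⁻¹ = [108/125; -43/25]
step 1: x' = x̄ + K·y = [-1/25, -4/5]
step 1: P' = (I − K·H)·P̄ = [2204/125 -484/25; -484/25 114/5]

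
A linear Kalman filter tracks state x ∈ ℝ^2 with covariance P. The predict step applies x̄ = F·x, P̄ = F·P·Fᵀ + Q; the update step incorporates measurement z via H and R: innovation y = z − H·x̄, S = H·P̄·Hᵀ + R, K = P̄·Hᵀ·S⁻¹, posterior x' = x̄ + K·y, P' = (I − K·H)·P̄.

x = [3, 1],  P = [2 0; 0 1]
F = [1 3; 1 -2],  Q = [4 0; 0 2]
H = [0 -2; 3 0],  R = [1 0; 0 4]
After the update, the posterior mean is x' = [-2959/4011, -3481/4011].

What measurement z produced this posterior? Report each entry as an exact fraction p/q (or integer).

x̄ = F·x = [6, 1]
P̄ = F·P·Fᵀ + Q = [15 -4; -4 8]
S = H·P̄·Hᵀ + R = [33 24; 24 139]
K = P̄·Hᵀ·S⁻¹ = [32/4011 431/1337; -1936/4011 -4/1337]
x' − x̄ = [-27025/4011, -7492/4011] = K·y
y = (KᵀK)⁻¹·Kᵀ·(x' − x̄) = [4, -21]
z = y + H·x̄ = [4, -21] + [-2, 18] = [2, -3]

z = [2, -3]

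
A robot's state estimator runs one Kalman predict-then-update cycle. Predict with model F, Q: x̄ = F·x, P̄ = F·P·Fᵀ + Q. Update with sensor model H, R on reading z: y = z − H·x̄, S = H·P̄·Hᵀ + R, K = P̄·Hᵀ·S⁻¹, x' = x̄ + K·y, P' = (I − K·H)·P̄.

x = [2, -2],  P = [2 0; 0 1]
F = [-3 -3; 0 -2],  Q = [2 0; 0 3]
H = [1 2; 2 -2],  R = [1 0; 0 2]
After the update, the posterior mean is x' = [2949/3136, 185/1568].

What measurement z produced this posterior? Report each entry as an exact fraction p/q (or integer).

x̄ = F·x = [0, 4]
P̄ = F·P·Fᵀ + Q = [29 6; 6 7]
S = H·P̄·Hᵀ + R = [82 42; 42 98]
K = P̄·Hᵀ·S⁻¹ = [149/448 1025/3136; 73/224 -251/1568]
x' − x̄ = [2949/3136, -6087/1568] = K·y
y = (KᵀK)⁻¹·Kᵀ·(x' − x̄) = [-7, 10]
z = y + H·x̄ = [-7, 10] + [8, -8] = [1, 2]

z = [1, 2]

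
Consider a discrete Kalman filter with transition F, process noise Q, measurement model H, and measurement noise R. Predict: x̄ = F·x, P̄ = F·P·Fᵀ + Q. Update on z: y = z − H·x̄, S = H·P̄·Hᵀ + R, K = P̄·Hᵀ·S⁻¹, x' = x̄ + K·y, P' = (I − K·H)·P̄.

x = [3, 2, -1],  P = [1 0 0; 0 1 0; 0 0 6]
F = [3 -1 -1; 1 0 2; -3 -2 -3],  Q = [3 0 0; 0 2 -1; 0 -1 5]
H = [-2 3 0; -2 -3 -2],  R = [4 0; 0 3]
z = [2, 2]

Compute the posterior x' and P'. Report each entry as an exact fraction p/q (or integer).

x' = [213815/33721, 162980/33721, -493992/33721]
P' = [208520/33721 134628/33721 -400535/33721; 134628/33721 101620/33721 -280674/33721; -400535/33721 -280674/33721 826364/33721]

x̄ = F·x = [8, 1, -10]
P̄ = F·P·Fᵀ + Q = [19 -9 11; -9 27 -40; 11 -40 72]
y = z − H·x̄ = [15, 1]
S = H·P̄·Hᵀ + R = [431 117; 117 110]
K = P̄·Hᵀ·S⁻¹ = [-3289/33721 -6618/33721; 8901/33721 -4256/33721; -10238/33721 -3212/33721]
x' = x̄ + K·y = [213815/33721, 162980/33721, -493992/33721]
P' = (I − K·H)·P̄ = [208520/33721 134628/33721 -400535/33721; 134628/33721 101620/33721 -280674/33721; -400535/33721 -280674/33721 826364/33721]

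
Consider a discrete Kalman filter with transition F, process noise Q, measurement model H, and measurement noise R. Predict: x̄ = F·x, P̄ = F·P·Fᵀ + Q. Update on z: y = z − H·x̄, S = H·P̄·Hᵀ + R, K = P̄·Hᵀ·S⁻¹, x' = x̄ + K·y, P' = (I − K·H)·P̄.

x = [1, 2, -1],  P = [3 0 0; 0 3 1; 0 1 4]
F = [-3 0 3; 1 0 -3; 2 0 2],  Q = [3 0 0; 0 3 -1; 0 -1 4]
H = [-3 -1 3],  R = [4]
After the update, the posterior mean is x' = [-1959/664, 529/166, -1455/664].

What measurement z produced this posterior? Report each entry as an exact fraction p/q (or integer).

x̄ = F·x = [-6, 4, 0]
P̄ = F·P·Fᵀ + Q = [66 -45 6; -45 42 -19; 6 -19 32]
S = H·P̄·Hᵀ + R = [664]
K = P̄·Hᵀ·S⁻¹ = [-135/664; 9/166; 97/664]
x' − x̄ = [2025/664, -135/166, -1455/664] = K·y
y = (KᵀK)⁻¹·Kᵀ·(x' − x̄) = [-15]
z = y + H·x̄ = [-15] + [14] = [-1]

z = [-1]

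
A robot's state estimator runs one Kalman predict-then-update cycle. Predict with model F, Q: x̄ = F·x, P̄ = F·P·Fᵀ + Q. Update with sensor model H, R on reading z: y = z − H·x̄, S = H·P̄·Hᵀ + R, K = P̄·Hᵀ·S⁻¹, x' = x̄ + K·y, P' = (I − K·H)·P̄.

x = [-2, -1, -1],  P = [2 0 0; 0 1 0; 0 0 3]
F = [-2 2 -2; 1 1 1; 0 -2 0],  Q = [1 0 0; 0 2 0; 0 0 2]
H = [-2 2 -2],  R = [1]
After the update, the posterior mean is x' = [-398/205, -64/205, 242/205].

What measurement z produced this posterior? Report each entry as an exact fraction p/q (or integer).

z = [1]

x̄ = F·x = [4, -4, 2]
P̄ = F·P·Fᵀ + Q = [25 -8 -4; -8 8 -2; -4 -2 6]
S = H·P̄·Hᵀ + R = [205]
K = P̄·Hᵀ·S⁻¹ = [-58/205; 36/205; -8/205]
x' − x̄ = [-1218/205, 756/205, -168/205] = K·y
y = (KᵀK)⁻¹·Kᵀ·(x' − x̄) = [21]
z = y + H·x̄ = [21] + [-20] = [1]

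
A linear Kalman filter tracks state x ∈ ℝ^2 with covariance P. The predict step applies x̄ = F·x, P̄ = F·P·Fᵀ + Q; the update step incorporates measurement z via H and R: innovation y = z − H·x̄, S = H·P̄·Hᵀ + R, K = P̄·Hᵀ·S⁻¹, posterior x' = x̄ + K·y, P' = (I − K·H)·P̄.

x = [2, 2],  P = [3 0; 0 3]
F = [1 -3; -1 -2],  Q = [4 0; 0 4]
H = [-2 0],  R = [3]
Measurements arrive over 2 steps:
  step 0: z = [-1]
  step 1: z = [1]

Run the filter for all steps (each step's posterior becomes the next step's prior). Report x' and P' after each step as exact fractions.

step 0: x̄ = F·x = [-4, -6]
step 0: P̄ = F·P·Fᵀ + Q = [34 15; 15 19]
step 0: y = z − H·x̄ = [-9]
step 0: S = H·P̄·Hᵀ + R = [139]
step 0: K = P̄·Hᵀ·S⁻¹ = [-68/139; -30/139]
step 0: x' = x̄ + K·y = [56/139, -564/139]
step 0: P' = (I − K·H)·P̄ = [102/139 45/139; 45/139 1741/139]
step 1: x̄ = F·x = [1748/139, 1072/139]
step 1: P̄ = F·P·Fᵀ + Q = [16057/139 10389/139; 10389/139 7802/139]
step 1: y = z − H·x̄ = [3635/139]
step 1: S = H·P̄·Hᵀ + R = [64645/139]
step 1: K = P̄·Hᵀ·S⁻¹ = [-32114/64645; -20778/64645]
step 1: x' = x̄ + K·y = [-5374/12929, -8962/12929]
step 1: P' = (I − K·H)·P̄ = [48171/64645 31167/64645; 31167/64645 522554/64645]

step 0: x' = [56/139, -564/139], P' = [102/139 45/139; 45/139 1741/139]
step 1: x' = [-5374/12929, -8962/12929], P' = [48171/64645 31167/64645; 31167/64645 522554/64645]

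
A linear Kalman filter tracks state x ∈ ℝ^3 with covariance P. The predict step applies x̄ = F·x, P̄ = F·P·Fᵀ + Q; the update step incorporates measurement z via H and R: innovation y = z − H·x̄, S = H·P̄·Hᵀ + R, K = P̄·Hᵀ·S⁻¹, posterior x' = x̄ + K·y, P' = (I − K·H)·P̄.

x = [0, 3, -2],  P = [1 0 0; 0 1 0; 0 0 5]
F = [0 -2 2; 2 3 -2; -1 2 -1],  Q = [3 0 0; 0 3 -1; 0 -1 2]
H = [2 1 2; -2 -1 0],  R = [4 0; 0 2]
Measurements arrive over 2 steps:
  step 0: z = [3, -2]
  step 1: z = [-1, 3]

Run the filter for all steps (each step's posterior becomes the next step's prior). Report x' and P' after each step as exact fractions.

step 0: x' = [-674/311, 1796/311, 827/622], P' = [2125/311 -3802/311 -364/311; -3802/311 7298/311 443/311; -364/311 443/311 813/622]
step 1: x' = [-730693/313920, 198029/104640, 729337/627840], P' = [707209/156960 -403601/52320 -329581/313920; -403601/52320 257081/17440 114869/104640; -329581/313920 114869/104640 931009/627840]

step 0: x̄ = F·x = [-10, 13, 8]
step 0: P̄ = F·P·Fᵀ + Q = [27 -26 -14; -26 36 13; -14 13 12]
step 0: y = z − H·x̄ = [-6, -9]
step 0: S = H·P̄·Hᵀ + R = [32 -10; -10 42]
step 0: K = P̄·Hᵀ·S⁻¹ = [-70/311 -224/311; 145/311 153/311; 132/311 285/622]
step 0: x' = x̄ + K·y = [-674/311, 1796/311, 827/622]
step 0: P' = (I − K·H)·P̄ = [2125/311 -3802/311 -364/311; -3802/311 7298/311 443/311; -364/311 443/311 813/622]
step 1: x̄ = F·x = [-2765/311, 3213/311, 7705/622]
step 1: P̄ = F·P·Fᵀ + Q = [28207/311 -27232/311 -34223/311; -27232/311 28713/311 33137/311; -34223/311 33137/311 90107/622]
step 1: y = z − H·x̄ = [-5699/311, -1384/311]
step 1: S = H·P̄·Hᵀ + R = [72835/311 38005/311; 38005/311 33235/311]
step 1: K = P̄·Hᵀ·S⁻¹ = [-62983/313920 -40723/62784; 7891/20928 35959/104640; 308227/627840 62911/125568]
step 1: x' = x̄ + K·y = [-730693/313920, 198029/104640, 729337/627840]
step 1: P' = (I − K·H)·P̄ = [707209/156960 -403601/52320 -329581/313920; -403601/52320 257081/17440 114869/104640; -329581/313920 114869/104640 931009/627840]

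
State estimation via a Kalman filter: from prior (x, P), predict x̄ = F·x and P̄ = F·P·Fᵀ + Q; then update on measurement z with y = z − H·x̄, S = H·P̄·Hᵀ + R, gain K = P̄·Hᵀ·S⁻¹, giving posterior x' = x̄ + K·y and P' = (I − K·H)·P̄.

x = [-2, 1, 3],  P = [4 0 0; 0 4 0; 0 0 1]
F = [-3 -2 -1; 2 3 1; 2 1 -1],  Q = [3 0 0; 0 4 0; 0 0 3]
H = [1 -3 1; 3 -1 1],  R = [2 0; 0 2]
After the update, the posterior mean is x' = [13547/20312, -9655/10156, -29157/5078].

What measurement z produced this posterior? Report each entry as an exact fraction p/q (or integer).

z = [-2, -3]

x̄ = F·x = [1, 2, -6]
P̄ = F·P·Fᵀ + Q = [56 -49 -31; -49 57 27; -31 27 24]
S = H·P̄·Hᵀ + R = [665 621; 621 641]
K = P̄·Hᵀ·S⁻¹ = [-2627/20312 8439/20312; -3449/10156 537/10156; 401/5078 -1149/5078]
x' − x̄ = [-6765/20312, -29967/10156, 1311/5078] = K·y
y = (KᵀK)⁻¹·Kᵀ·(x' − x̄) = [9, 2]
z = y + H·x̄ = [9, 2] + [-11, -5] = [-2, -3]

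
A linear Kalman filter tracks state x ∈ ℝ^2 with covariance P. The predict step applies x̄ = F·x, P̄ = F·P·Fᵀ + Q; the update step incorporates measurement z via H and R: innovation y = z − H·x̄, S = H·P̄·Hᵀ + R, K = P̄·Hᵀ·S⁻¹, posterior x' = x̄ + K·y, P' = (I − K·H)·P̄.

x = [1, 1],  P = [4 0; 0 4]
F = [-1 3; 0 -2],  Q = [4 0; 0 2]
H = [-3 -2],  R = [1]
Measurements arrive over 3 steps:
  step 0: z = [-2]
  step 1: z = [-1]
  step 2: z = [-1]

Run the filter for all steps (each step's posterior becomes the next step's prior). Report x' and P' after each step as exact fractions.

step 0: x̄ = F·x = [2, -2]
step 0: P̄ = F·P·Fᵀ + Q = [44 -24; -24 18]
step 0: y = z − H·x̄ = [0]
step 0: S = H·P̄·Hᵀ + R = [181]
step 0: K = P̄·Hᵀ·S⁻¹ = [-84/181; 36/181]
step 0: x' = x̄ + K·y = [2, -2]
step 0: P' = (I − K·H)·P̄ = [908/181 -1320/181; -1320/181 1962/181]
step 1: x̄ = F·x = [-8, 4]
step 1: P̄ = F·P·Fᵀ + Q = [27210/181 -14412/181; -14412/181 8210/181]
step 1: y = z − H·x̄ = [-17]
step 1: S = H·P̄·Hᵀ + R = [104967/181]
step 1: K = P̄·Hᵀ·S⁻¹ = [-17602/34989; 26816/104967]
step 1: x' = x̄ + K·y = [19322/34989, -36004/104967]
step 1: P' = (I − K·H)·P̄ = [41546/11663 -178156/34989; -178156/34989 788294/104967]
step 2: x̄ = F·x = [-18442/11663, 72008/104967]
step 2: P̄ = F·P·Fᵀ + Q = [1232804/11663 -644300/11663; -644300/11663 3363110/104967]
step 2: y = z − H·x̄ = [-458885/104967]
step 2: S = H·P̄·Hᵀ + R = [43830131/104967]
step 2: K = P̄·Hᵀ·S⁻¹ = [-21688308/43830131; 627640/2578243]
step 2: x' = x̄ + K·y = [25508986/43830131, -975168/2578243]
step 2: P' = (I − K·H)·P̄ = [151694756/43830131 -12746940/2578243; -12746940/2578243 18806590/2578243]

step 0: x' = [2, -2], P' = [908/181 -1320/181; -1320/181 1962/181]
step 1: x' = [19322/34989, -36004/104967], P' = [41546/11663 -178156/34989; -178156/34989 788294/104967]
step 2: x' = [25508986/43830131, -975168/2578243], P' = [151694756/43830131 -12746940/2578243; -12746940/2578243 18806590/2578243]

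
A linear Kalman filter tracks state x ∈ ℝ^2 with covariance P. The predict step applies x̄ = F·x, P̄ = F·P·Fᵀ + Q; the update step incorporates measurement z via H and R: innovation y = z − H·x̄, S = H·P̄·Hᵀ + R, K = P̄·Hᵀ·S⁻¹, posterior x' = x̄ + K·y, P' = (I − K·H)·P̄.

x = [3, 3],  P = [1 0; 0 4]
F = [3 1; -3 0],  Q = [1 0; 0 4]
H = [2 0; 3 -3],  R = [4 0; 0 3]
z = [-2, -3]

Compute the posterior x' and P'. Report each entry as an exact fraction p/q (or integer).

x̄ = F·x = [12, -9]
P̄ = F·P·Fᵀ + Q = [14 -9; -9 13]
y = z − H·x̄ = [-26, -66]
S = H·P̄·Hᵀ + R = [60 138; 138 408]
K = P̄·Hᵀ·S⁻¹ = [317/906 23/453; 49/151 -41/151]
x' = x̄ + K·y = [-203/453, 73/151]
P' = (I − K·H)·P̄ = [317/453 98/151; 98/151 139/151]

x' = [-203/453, 73/151]
P' = [317/453 98/151; 98/151 139/151]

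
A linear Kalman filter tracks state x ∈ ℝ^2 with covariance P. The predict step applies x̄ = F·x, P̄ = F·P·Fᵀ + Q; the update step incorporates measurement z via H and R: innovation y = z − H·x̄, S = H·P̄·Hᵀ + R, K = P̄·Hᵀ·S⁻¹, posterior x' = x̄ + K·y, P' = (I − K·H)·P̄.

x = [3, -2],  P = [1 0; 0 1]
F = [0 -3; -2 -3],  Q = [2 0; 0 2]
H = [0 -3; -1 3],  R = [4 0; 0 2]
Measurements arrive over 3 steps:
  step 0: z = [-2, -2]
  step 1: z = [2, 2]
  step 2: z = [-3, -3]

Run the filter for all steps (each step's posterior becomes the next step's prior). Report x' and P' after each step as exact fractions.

step 0: x̄ = F·x = [6, 0]
step 0: P̄ = F·P·Fᵀ + Q = [11 9; 9 15]
step 0: y = z − H·x̄ = [-2, 4]
step 0: S = H·P̄·Hᵀ + R = [139 -108; -108 94]
step 0: K = P̄·Hᵀ·S⁻¹ = [-405/701 -346/701; -171/701 72/701]
step 0: x' = x̄ + K·y = [3632/701, 630/701]
step 0: P' = (I − K·H)·P̄ = [2312/701 540/701; 540/701 228/701]
step 1: x̄ = F·x = [-1890/701, -9154/701]
step 1: P̄ = F·P·Fᵀ + Q = [3454/701 5292/701; 5292/701 19182/701]
step 1: y = z − H·x̄ = [-26060/701, 26974/701]
step 1: S = H·P̄·Hᵀ + R = [175442/701 -156762/701; -156762/701 145742/701]
step 1: K = P̄·Hᵀ·S⁻¹ = [-130707/354830 -110347/354830; -34848/177415 26127/177415]
step 1: x' = x̄ + K·y = [-24547/25345, -2276/25345]
step 1: P' = (I − K·H)·P̄ = [371761/177415 87138/177415; 87138/177415 46464/177415]
step 2: x̄ = F·x = [6828/25345, 55922/25345]
step 2: P̄ = F·P·Fᵀ + Q = [773006/177415 941004/177415; 941004/177415 3305706/177415]
step 2: y = z − H·x̄ = [91731/25345, -236973/25345]
step 2: S = H·P̄·Hᵀ + R = [30461014/177415 -3846906/25345; -3846906/25345 3604738/25345]
step 2: K = P̄·Hᵀ·S⁻¹ = [-22588659/61285996 -19127147/61285996; -6008805/30642998 4488057/30642998]
step 2: x' = x̄ + K·y = [56796171/30642998, 1950596/15321499]
step 2: P' = (I − K·H)·P̄ = [64304465/30642998 7529553/15321499; 7529553/15321499 4005870/15321499]

step 0: x' = [3632/701, 630/701], P' = [2312/701 540/701; 540/701 228/701]
step 1: x' = [-24547/25345, -2276/25345], P' = [371761/177415 87138/177415; 87138/177415 46464/177415]
step 2: x' = [56796171/30642998, 1950596/15321499], P' = [64304465/30642998 7529553/15321499; 7529553/15321499 4005870/15321499]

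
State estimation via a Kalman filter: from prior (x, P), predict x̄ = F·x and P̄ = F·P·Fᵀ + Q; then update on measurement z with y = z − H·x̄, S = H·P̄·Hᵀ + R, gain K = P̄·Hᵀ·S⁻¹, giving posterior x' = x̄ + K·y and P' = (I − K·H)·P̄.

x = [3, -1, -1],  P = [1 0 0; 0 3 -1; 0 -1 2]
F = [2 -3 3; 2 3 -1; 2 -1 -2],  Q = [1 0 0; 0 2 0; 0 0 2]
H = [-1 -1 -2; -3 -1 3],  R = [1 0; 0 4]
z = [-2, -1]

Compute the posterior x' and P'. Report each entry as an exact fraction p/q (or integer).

x' = [21346/47471, 45376/47471, 21109/47471]
P' = [374582/47471 -642033/47471 140527/47471; -642033/47471 1144711/47471 -249508/47471; 140527/47471 -249508/47471 61907/47471]

x̄ = F·x = [6, 4, 9]
P̄ = F·P·Fᵀ + Q = [68 -41 -2; -41 41 4; -2 4 13]
y = z − H·x̄ = [26, -6]
S = H·P̄·Hᵀ + R = [88 -7; -7 540]
K = P̄·Hᵀ·S⁻¹ = [-13603/47471 -15033/47471; -3662/47471 8216/47471; -14833/47471 3412/47471]
x' = x̄ + K·y = [21346/47471, 45376/47471, 21109/47471]
P' = (I − K·H)·P̄ = [374582/47471 -642033/47471 140527/47471; -642033/47471 1144711/47471 -249508/47471; 140527/47471 -249508/47471 61907/47471]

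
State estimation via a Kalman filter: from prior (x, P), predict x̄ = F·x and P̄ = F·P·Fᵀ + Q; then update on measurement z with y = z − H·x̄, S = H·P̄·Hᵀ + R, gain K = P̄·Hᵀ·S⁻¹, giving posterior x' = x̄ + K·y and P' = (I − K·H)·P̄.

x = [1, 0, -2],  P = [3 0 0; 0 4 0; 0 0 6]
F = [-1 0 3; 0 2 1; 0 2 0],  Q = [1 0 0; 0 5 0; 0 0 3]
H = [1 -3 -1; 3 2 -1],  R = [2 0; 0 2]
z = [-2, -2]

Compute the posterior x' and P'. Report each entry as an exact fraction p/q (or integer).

x̄ = F·x = [-7, -2, 0]
P̄ = F·P·Fᵀ + Q = [58 18 0; 18 27 16; 0 16 19]
y = z − H·x̄ = [-1, 23]
S = H·P̄·Hᵀ + R = [310 -79; -79 803]
K = P̄·Hᵀ·S⁻¹ = [19802/242689 65416/242689; -56169/242689 22279/242689; -52774/242689 -1263/242689]
x' = x̄ + K·y = [-214057/242689, 83208/242689, 23725/242689]
P' = (I − K·H)·P̄ = [259394/242689 -85512/242689 476326/242689; -85512/242689 65584/242689 -169926/242689; 476326/242689 -169926/242689 1091652/242689]

x' = [-214057/242689, 83208/242689, 23725/242689]
P' = [259394/242689 -85512/242689 476326/242689; -85512/242689 65584/242689 -169926/242689; 476326/242689 -169926/242689 1091652/242689]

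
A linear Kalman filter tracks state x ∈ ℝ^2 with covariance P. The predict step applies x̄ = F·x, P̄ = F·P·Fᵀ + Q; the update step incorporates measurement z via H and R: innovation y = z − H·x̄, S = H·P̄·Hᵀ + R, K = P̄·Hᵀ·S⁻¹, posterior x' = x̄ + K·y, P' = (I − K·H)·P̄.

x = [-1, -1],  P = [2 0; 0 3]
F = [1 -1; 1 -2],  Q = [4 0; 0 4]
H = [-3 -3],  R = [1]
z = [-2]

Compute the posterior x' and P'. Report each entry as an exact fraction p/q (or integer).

x' = [-51/388, 155/194]
P' = [891/388 -437/194; -437/194 225/97]

x̄ = F·x = [0, 1]
P̄ = F·P·Fᵀ + Q = [9 8; 8 18]
y = z − H·x̄ = [1]
S = H·P̄·Hᵀ + R = [388]
K = P̄·Hᵀ·S⁻¹ = [-51/388; -39/194]
x' = x̄ + K·y = [-51/388, 155/194]
P' = (I − K·H)·P̄ = [891/388 -437/194; -437/194 225/97]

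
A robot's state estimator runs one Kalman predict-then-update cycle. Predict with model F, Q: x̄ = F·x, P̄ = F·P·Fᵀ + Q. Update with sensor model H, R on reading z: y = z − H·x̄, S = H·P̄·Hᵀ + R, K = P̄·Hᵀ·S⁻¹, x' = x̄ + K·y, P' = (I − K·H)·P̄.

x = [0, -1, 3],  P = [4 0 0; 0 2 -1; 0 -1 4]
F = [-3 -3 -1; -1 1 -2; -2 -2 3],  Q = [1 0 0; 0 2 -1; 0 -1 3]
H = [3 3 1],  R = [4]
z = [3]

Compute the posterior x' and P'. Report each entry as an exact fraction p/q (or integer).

x̄ = F·x = [0, -7, 11]
P̄ = F·P·Fᵀ + Q = [53 9 31; 9 28 -28; 31 -28 75]
y = z − H·x̄ = [13]
S = H·P̄·Hᵀ + R = [988]
K = P̄·Hᵀ·S⁻¹ = [217/988; 83/988; 21/247]
x' = x̄ + K·y = [217/76, -449/76, 230/19]
P' = (I − K·H)·P̄ = [5275/988 -9119/988 3100/247; -9119/988 20775/988 -8659/247; 3100/247 -8659/247 16761/247]

x' = [217/76, -449/76, 230/19]
P' = [5275/988 -9119/988 3100/247; -9119/988 20775/988 -8659/247; 3100/247 -8659/247 16761/247]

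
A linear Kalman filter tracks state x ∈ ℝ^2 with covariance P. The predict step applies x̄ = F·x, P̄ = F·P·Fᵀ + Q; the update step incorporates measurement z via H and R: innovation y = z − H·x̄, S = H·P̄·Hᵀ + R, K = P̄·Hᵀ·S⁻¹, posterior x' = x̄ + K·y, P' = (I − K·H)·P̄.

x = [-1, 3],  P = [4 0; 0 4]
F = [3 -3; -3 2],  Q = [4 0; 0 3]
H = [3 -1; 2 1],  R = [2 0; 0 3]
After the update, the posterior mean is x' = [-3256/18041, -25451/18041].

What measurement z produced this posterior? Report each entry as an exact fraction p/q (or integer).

z = [1, -2]

x̄ = F·x = [-12, 9]
P̄ = F·P·Fᵀ + Q = [76 -60; -60 55]
S = H·P̄·Hᵀ + R = [1101 341; 341 122]
K = P̄·Hᵀ·S⁻¹ = [3764/18041 3084/18041; -6505/18041 8570/18041]
x' − x̄ = [213236/18041, -187820/18041] = K·y
y = (KᵀK)⁻¹·Kᵀ·(x' − x̄) = [46, 13]
z = y + H·x̄ = [46, 13] + [-45, -15] = [1, -2]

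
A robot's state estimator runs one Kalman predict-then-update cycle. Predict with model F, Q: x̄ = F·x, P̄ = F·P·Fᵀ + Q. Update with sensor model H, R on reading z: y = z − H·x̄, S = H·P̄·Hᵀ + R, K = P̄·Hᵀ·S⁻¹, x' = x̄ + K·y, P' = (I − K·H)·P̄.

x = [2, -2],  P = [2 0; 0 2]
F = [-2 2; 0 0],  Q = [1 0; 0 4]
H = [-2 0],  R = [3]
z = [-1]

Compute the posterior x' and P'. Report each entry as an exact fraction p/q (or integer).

x' = [10/71, 0]
P' = [51/71 0; 0 4]

x̄ = F·x = [-8, 0]
P̄ = F·P·Fᵀ + Q = [17 0; 0 4]
y = z − H·x̄ = [-17]
S = H·P̄·Hᵀ + R = [71]
K = P̄·Hᵀ·S⁻¹ = [-34/71; 0]
x' = x̄ + K·y = [10/71, 0]
P' = (I − K·H)·P̄ = [51/71 0; 0 4]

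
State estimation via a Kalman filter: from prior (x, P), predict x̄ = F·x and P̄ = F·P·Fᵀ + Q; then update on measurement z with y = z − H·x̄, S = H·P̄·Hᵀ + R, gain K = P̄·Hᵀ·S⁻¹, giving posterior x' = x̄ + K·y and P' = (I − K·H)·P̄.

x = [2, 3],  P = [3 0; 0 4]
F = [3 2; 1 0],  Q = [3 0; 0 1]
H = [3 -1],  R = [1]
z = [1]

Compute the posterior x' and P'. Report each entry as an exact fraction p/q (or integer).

x' = [123/365, -29/365]
P' = [149/365 318/365; 318/365 931/365]

x̄ = F·x = [12, 2]
P̄ = F·P·Fᵀ + Q = [46 9; 9 4]
y = z − H·x̄ = [-33]
S = H·P̄·Hᵀ + R = [365]
K = P̄·Hᵀ·S⁻¹ = [129/365; 23/365]
x' = x̄ + K·y = [123/365, -29/365]
P' = (I − K·H)·P̄ = [149/365 318/365; 318/365 931/365]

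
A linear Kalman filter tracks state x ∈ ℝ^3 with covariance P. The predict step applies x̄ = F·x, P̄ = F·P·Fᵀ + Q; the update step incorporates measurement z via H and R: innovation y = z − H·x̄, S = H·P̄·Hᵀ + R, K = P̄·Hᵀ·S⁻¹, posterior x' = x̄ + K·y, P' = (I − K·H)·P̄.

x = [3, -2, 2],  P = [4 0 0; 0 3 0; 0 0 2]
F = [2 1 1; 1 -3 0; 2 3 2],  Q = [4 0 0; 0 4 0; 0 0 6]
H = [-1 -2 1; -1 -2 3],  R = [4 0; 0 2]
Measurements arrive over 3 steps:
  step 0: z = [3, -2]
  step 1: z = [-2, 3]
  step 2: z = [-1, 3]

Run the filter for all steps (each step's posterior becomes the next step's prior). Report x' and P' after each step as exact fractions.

step 0: x̄ = F·x = [6, 9, 4]
step 0: P̄ = F·P·Fᵀ + Q = [25 -1 29; -1 35 -19; 29 -19 57]
step 0: y = z − H·x̄ = [23, 10]
step 0: S = H·P̄·Hᵀ + R = [240 368; 368 730]
step 0: K = P̄·Hᵀ·S⁻¹ = [-4793/9944 411/1243; -1117/2486 67/1243; -4515/9944 591/1243]
step 0: x' = x̄ + K·y = [-17695/9944, -1977/2486, -16789/9944]
step 0: P' = (I − K·H)·P̄ = [33463/4972 -2180/1243 6437/4972; -2180/1243 2799/1243 1184/1243; 6437/4972 1184/1243 6879/4972]
step 1: x̄ = F·x = [-60087/9944, 6029/9944, -23173/2486]
step 1: P̄ = F·P·Fᵀ + Q = [172155/4972 69167/4972 43435/1243; 69167/4972 206435/4972 -5805/1243; 43435/1243 -5805/1243 73913/1243]
step 1: y = z − H·x̄ = [24775/9944, 259879/9944]
step 1: S = H·P̄·Hᵀ + R = [1335503/4972 1652319/4972; 1652319/4972 3181575/4972]
step 1: K = P̄·Hᵀ·S⁻¹ = [-26256102/50913277 51024221/152739831; -23328426/50913277 3286831/50913277; -24120727/50913277 74049845/152739831]
step 1: x' = x̄ + K·y = [428592221/305479662, 117291381/101826554, 662402699/305479662]
step 1: P' = (I − K·H)·P̄ = [959584355/152739831 -72658383/50913277 208560833/152739831; -72658383/50913277 107957885/50913277 49943683/50913277; 208560833/152739831 49943683/50913277 218774207/152739831]
step 2: x̄ = F·x = [311910214/50913277, -313515104/152739831, 3237612269/305479662]
step 2: P̄ = F·P·Fᵀ + Q = [1751316480/50913277 598830392/50913277 1834741950/50913277; 598830392/50913277 5793257468/152739831 -823633366/152739831; 1834741950/50913277 -823633366/152739831 9395493593/152739831]
step 2: y = z − H·x̄ = [-2925691063/305479662, -8178996953/305479662]
step 2: S = H·P̄·Hᵀ + R = [37905478697/152739831 48371588323/152739831; 48371588323/152739831 97336111307/152739831]
step 2: K = P̄·Hᵀ·S⁻¹ = [-2278941553994/4418498200075 1480510209016/4418498200075; -2016305809018/4418498200075 282335693352/4418498200075; -2087727194569/4418498200075 2141924772366/4418498200075]
step 2: x' = x̄ + K·y = [9255734884427/4418498200075, 2682120502769/4418498200075, 9475696589952/4418498200075]
step 2: P' = (I − K·H)·P̄ = [27808855016204/4418498200075 -6327347741612/4418498200075 6038393317004/4418498200075; -6327347741612/4418498200075 9353759144536/4418498200075 4314947311388/4418498200075; 6038393317004/4418498200075 4314947311388/4418498200075 6317379161504/4418498200075]

step 0: x' = [-17695/9944, -1977/2486, -16789/9944], P' = [33463/4972 -2180/1243 6437/4972; -2180/1243 2799/1243 1184/1243; 6437/4972 1184/1243 6879/4972]
step 1: x' = [428592221/305479662, 117291381/101826554, 662402699/305479662], P' = [959584355/152739831 -72658383/50913277 208560833/152739831; -72658383/50913277 107957885/50913277 49943683/50913277; 208560833/152739831 49943683/50913277 218774207/152739831]
step 2: x' = [9255734884427/4418498200075, 2682120502769/4418498200075, 9475696589952/4418498200075], P' = [27808855016204/4418498200075 -6327347741612/4418498200075 6038393317004/4418498200075; -6327347741612/4418498200075 9353759144536/4418498200075 4314947311388/4418498200075; 6038393317004/4418498200075 4314947311388/4418498200075 6317379161504/4418498200075]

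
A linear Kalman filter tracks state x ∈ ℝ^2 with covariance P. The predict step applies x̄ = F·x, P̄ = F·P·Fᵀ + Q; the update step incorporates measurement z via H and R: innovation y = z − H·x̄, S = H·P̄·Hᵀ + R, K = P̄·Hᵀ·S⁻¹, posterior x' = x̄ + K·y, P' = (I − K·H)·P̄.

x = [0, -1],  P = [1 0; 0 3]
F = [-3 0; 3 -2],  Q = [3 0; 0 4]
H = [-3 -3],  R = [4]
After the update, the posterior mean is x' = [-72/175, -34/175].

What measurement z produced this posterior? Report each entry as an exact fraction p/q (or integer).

z = [2]

x̄ = F·x = [0, 2]
P̄ = F·P·Fᵀ + Q = [12 -9; -9 25]
S = H·P̄·Hᵀ + R = [175]
K = P̄·Hᵀ·S⁻¹ = [-9/175; -48/175]
x' − x̄ = [-72/175, -384/175] = K·y
y = (KᵀK)⁻¹·Kᵀ·(x' − x̄) = [8]
z = y + H·x̄ = [8] + [-6] = [2]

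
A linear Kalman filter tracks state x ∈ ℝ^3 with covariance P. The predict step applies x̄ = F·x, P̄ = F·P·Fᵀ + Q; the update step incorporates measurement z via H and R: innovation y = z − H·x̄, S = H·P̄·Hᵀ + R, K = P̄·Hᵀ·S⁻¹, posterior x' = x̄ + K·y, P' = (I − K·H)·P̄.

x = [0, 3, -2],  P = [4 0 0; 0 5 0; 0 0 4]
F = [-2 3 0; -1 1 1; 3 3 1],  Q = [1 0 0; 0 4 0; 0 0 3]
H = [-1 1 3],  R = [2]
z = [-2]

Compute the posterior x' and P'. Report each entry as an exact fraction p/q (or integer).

x̄ = F·x = [9, 1, 7]
P̄ = F·P·Fᵀ + Q = [62 23 21; 23 17 7; 21 7 88]
y = z − H·x̄ = [-15]
S = H·P̄·Hᵀ + R = [743]
K = P̄·Hᵀ·S⁻¹ = [24/743; 15/743; 250/743]
x' = x̄ + K·y = [6327/743, 518/743, 1451/743]
P' = (I − K·H)·P̄ = [45490/743 16729/743 9603/743; 16729/743 12406/743 1451/743; 9603/743 1451/743 2884/743]

x' = [6327/743, 518/743, 1451/743]
P' = [45490/743 16729/743 9603/743; 16729/743 12406/743 1451/743; 9603/743 1451/743 2884/743]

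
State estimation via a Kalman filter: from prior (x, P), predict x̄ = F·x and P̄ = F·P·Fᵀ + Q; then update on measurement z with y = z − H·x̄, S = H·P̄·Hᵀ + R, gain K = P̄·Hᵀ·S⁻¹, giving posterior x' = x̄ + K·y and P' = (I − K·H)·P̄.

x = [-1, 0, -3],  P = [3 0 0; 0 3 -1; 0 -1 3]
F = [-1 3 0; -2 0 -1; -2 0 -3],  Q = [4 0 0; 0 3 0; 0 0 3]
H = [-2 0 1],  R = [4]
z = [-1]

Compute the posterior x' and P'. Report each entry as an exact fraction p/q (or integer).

x̄ = F·x = [1, 5, 11]
P̄ = F·P·Fᵀ + Q = [34 9 15; 9 18 21; 15 21 42]
y = z − H·x̄ = [-10]
S = H·P̄·Hᵀ + R = [122]
K = P̄·Hᵀ·S⁻¹ = [-53/122; 3/122; 6/61]
x' = x̄ + K·y = [326/61, 290/61, 611/61]
P' = (I − K·H)·P̄ = [1339/122 1257/122 1233/61; 1257/122 2187/122 1263/61; 1233/61 1263/61 2490/61]

x' = [326/61, 290/61, 611/61]
P' = [1339/122 1257/122 1233/61; 1257/122 2187/122 1263/61; 1233/61 1263/61 2490/61]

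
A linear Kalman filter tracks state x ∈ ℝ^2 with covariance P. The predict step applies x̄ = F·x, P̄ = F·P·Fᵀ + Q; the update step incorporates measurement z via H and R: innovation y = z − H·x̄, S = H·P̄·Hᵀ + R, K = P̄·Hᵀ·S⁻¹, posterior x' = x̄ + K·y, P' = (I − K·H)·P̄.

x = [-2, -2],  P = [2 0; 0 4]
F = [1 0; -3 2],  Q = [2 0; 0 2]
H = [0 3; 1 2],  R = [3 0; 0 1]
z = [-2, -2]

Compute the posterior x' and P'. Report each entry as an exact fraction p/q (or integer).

x̄ = F·x = [-2, 2]
P̄ = F·P·Fᵀ + Q = [4 -6; -6 36]
y = z − H·x̄ = [-8, -4]
S = H·P̄·Hᵀ + R = [327 198; 198 125]
K = P̄·Hᵀ·S⁻¹ = [-222/557 316/557; 144/557 66/557]
x' = x̄ + K·y = [-602/557, -302/557]
P' = (I − K·H)·P̄ = [760/557 -222/557; -222/557 144/557]

x' = [-602/557, -302/557]
P' = [760/557 -222/557; -222/557 144/557]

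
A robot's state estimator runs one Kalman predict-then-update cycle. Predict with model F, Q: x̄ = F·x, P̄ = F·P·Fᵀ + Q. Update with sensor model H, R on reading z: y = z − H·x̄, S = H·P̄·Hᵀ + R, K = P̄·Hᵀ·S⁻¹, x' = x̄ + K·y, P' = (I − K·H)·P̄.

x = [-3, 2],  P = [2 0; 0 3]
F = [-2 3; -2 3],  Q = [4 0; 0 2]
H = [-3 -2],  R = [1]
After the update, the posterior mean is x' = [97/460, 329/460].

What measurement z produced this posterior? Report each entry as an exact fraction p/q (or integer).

x̄ = F·x = [12, 12]
P̄ = F·P·Fᵀ + Q = [39 35; 35 37]
S = H·P̄·Hᵀ + R = [920]
K = P̄·Hᵀ·S⁻¹ = [-187/920; -179/920]
x' − x̄ = [-5423/460, -5191/460] = K·y
y = (KᵀK)⁻¹·Kᵀ·(x' − x̄) = [58]
z = y + H·x̄ = [58] + [-60] = [-2]

z = [-2]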